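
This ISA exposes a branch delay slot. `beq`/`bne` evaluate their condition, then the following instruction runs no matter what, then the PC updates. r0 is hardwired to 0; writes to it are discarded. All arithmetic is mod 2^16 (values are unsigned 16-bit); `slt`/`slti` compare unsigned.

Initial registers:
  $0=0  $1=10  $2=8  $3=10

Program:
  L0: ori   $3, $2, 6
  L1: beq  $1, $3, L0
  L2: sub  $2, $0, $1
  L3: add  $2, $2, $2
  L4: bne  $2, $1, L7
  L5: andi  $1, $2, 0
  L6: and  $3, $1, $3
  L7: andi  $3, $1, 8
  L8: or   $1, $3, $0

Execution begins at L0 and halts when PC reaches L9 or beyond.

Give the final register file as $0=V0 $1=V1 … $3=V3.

PC=0  ori   $3, $2, 6        | $0=0 $1=10 $2=8 $3=14
PC=1  beq  $1, $3, L0        | $0=0 $1=10 $2=8 $3=14  [not taken]
PC=2  sub  $2, $0, $1        | $0=0 $1=10 $2=65526 $3=14
PC=3  add  $2, $2, $2        | $0=0 $1=10 $2=65516 $3=14
PC=4  bne  $2, $1, L7        | $0=0 $1=10 $2=65516 $3=14  [TAKEN]
PC=5  andi  $1, $2, 0        | $0=0 $1=0 $2=65516 $3=14
PC=7  andi  $3, $1, 8        | $0=0 $1=0 $2=65516 $3=0
PC=8  or   $1, $3, $0        | $0=0 $1=0 $2=65516 $3=0

$0=0 $1=0 $2=65516 $3=0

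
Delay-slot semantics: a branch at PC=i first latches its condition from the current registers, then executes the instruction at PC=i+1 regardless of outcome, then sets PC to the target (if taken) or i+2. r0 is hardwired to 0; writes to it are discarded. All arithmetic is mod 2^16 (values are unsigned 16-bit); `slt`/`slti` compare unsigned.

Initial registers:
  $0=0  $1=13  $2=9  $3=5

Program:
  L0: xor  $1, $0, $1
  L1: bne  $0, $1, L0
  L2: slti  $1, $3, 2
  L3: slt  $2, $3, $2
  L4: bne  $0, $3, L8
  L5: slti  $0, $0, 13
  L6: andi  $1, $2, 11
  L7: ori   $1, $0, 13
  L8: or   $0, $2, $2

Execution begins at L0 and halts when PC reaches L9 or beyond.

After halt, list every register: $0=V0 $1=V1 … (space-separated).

$0=0 $1=0 $2=1 $3=5

  step pc=0: xor  $1, $0, $1  regs=(0,13,9,5)
  step pc=1: bne  $0, $1, L0  cond=T  regs=(0,13,9,5)
  step pc=2: slti  $1, $3, 2  regs=(0,0,9,5)
  step pc=0: xor  $1, $0, $1  regs=(0,0,9,5)
  step pc=1: bne  $0, $1, L0  cond=F  regs=(0,0,9,5)
  step pc=2: slti  $1, $3, 2  regs=(0,0,9,5)
  step pc=3: slt  $2, $3, $2  regs=(0,0,1,5)
  step pc=4: bne  $0, $3, L8  cond=T  regs=(0,0,1,5)
  step pc=5: slti  $0, $0, 13  regs=(0,0,1,5)
  step pc=8: or   $0, $2, $2  regs=(0,0,1,5)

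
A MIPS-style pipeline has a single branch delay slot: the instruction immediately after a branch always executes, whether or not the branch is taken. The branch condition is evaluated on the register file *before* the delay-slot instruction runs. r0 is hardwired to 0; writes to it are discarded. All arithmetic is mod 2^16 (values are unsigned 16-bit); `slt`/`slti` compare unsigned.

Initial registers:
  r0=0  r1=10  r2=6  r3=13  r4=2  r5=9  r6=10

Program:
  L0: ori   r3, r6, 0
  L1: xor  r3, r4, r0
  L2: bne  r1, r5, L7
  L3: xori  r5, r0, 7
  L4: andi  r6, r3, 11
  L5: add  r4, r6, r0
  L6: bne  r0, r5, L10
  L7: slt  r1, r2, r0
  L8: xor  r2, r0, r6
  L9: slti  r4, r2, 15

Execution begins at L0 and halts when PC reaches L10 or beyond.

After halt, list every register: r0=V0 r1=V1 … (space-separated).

#0 ori   r3, r6, 0 ; 0/10/6/10/2/9/10
#1 xor  r3, r4, r0 ; 0/10/6/2/2/9/10
#2 bne  r1, r5, L7 ; 0/10/6/2/2/9/10 ; →target
#3 xori  r5, r0, 7 ; 0/10/6/2/2/7/10
#7 slt  r1, r2, r0 ; 0/0/6/2/2/7/10
#8 xor  r2, r0, r6 ; 0/0/10/2/2/7/10
#9 slti  r4, r2, 15 ; 0/0/10/2/1/7/10

r0=0 r1=0 r2=10 r3=2 r4=1 r5=7 r6=10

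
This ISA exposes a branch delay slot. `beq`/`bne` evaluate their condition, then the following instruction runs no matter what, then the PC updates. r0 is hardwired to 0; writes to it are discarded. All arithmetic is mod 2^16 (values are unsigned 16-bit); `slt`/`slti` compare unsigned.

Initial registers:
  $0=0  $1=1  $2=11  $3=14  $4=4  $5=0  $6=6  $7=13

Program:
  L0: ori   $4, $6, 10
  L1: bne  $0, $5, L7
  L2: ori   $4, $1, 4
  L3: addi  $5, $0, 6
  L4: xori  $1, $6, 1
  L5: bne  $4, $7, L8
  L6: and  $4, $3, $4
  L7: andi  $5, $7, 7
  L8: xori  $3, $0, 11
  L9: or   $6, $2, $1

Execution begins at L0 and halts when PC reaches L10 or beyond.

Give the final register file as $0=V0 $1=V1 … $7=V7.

$0=0 $1=7 $2=11 $3=11 $4=4 $5=6 $6=15 $7=13

  step pc=0: ori   $4, $6, 10  regs=(0,1,11,14,14,0,6,13)
  step pc=1: bne  $0, $5, L7  cond=F  regs=(0,1,11,14,14,0,6,13)
  step pc=2: ori   $4, $1, 4  regs=(0,1,11,14,5,0,6,13)
  step pc=3: addi  $5, $0, 6  regs=(0,1,11,14,5,6,6,13)
  step pc=4: xori  $1, $6, 1  regs=(0,7,11,14,5,6,6,13)
  step pc=5: bne  $4, $7, L8  cond=T  regs=(0,7,11,14,5,6,6,13)
  step pc=6: and  $4, $3, $4  regs=(0,7,11,14,4,6,6,13)
  step pc=8: xori  $3, $0, 11  regs=(0,7,11,11,4,6,6,13)
  step pc=9: or   $6, $2, $1  regs=(0,7,11,11,4,6,15,13)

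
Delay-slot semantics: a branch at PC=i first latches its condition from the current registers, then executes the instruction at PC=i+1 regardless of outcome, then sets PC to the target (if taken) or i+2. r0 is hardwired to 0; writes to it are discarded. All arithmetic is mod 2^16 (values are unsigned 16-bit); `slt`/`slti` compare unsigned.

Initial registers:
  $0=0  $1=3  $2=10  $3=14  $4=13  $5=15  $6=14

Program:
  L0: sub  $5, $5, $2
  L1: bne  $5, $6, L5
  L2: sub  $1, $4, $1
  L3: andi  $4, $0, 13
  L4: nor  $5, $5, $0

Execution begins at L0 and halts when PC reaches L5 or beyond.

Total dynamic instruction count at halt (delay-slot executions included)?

  step pc=0: sub  $5, $5, $2  regs=(0,3,10,14,13,5,14)
  step pc=1: bne  $5, $6, L5  cond=T  regs=(0,3,10,14,13,5,14)
  step pc=2: sub  $1, $4, $1  regs=(0,10,10,14,13,5,14)

3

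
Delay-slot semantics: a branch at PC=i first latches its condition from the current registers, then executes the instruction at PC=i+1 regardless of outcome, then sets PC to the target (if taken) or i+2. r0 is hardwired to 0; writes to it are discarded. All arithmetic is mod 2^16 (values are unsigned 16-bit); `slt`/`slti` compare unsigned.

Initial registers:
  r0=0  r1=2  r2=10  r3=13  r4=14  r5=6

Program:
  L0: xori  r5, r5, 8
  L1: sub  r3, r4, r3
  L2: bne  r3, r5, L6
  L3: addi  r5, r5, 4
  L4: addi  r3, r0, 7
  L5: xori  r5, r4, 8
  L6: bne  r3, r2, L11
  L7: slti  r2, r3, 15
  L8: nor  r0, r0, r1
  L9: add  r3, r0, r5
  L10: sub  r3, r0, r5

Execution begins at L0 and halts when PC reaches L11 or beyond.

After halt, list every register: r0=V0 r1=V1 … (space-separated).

#0 xori  r5, r5, 8 ; 0/2/10/13/14/14
#1 sub  r3, r4, r3 ; 0/2/10/1/14/14
#2 bne  r3, r5, L6 ; 0/2/10/1/14/14 ; →target
#3 addi  r5, r5, 4 ; 0/2/10/1/14/18
#6 bne  r3, r2, L11 ; 0/2/10/1/14/18 ; →target
#7 slti  r2, r3, 15 ; 0/2/1/1/14/18

r0=0 r1=2 r2=1 r3=1 r4=14 r5=18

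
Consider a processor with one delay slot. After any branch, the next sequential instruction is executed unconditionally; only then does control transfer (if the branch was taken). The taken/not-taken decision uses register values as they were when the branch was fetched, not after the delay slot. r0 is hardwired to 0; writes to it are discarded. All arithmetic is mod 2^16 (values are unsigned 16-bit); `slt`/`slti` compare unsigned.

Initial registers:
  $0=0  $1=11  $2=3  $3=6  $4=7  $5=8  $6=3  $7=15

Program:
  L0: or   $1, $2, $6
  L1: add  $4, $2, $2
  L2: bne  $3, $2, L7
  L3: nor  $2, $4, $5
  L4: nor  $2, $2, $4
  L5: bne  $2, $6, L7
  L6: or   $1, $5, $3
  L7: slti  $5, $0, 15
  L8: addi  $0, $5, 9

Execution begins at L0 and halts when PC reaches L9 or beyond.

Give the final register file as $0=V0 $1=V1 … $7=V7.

$0=0 $1=3 $2=65521 $3=6 $4=6 $5=1 $6=3 $7=15

  step pc=0: or   $1, $2, $6  regs=(0,3,3,6,7,8,3,15)
  step pc=1: add  $4, $2, $2  regs=(0,3,3,6,6,8,3,15)
  step pc=2: bne  $3, $2, L7  cond=T  regs=(0,3,3,6,6,8,3,15)
  step pc=3: nor  $2, $4, $5  regs=(0,3,65521,6,6,8,3,15)
  step pc=7: slti  $5, $0, 15  regs=(0,3,65521,6,6,1,3,15)
  step pc=8: addi  $0, $5, 9  regs=(0,3,65521,6,6,1,3,15)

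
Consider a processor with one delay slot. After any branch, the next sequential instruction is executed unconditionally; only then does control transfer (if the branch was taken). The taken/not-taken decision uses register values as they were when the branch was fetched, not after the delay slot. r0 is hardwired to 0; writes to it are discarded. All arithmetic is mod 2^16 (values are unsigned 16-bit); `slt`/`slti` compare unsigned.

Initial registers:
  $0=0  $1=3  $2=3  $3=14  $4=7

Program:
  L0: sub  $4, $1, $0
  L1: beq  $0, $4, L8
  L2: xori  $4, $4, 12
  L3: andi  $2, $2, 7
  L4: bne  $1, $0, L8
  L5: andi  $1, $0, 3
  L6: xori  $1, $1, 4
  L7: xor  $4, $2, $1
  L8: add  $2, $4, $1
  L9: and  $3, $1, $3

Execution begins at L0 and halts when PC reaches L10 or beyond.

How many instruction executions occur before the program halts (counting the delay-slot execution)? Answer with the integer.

8

[0] sub  $4, $1, $0  →  {$0:0, $1:3, $2:3, $3:14, $4:3}
[1] beq  $0, $4, L8  →  {$0:0, $1:3, $2:3, $3:14, $4:3}  ⟨branch fallthrough⟩
[2] xori  $4, $4, 12  →  {$0:0, $1:3, $2:3, $3:14, $4:15}
[3] andi  $2, $2, 7  →  {$0:0, $1:3, $2:3, $3:14, $4:15}
[4] bne  $1, $0, L8  →  {$0:0, $1:3, $2:3, $3:14, $4:15}  ⟨branch taken⟩
[5] andi  $1, $0, 3  →  {$0:0, $1:0, $2:3, $3:14, $4:15}
[8] add  $2, $4, $1  →  {$0:0, $1:0, $2:15, $3:14, $4:15}
[9] and  $3, $1, $3  →  {$0:0, $1:0, $2:15, $3:0, $4:15}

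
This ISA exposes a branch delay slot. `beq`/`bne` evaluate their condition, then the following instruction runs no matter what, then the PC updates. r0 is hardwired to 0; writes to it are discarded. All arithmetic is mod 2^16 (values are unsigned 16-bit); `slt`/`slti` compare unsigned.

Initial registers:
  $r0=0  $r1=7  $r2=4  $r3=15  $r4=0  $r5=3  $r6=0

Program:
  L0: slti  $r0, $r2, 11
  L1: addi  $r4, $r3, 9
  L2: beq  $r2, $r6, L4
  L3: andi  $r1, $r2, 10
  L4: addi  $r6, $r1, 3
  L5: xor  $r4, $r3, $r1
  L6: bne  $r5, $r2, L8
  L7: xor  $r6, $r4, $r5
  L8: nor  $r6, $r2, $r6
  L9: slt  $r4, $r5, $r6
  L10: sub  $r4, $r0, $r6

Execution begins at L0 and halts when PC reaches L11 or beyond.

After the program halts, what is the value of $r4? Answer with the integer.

13

  step pc=0: slti  $r0, $r2, 11  regs=(0,7,4,15,0,3,0)
  step pc=1: addi  $r4, $r3, 9  regs=(0,7,4,15,24,3,0)
  step pc=2: beq  $r2, $r6, L4  cond=F  regs=(0,7,4,15,24,3,0)
  step pc=3: andi  $r1, $r2, 10  regs=(0,0,4,15,24,3,0)
  step pc=4: addi  $r6, $r1, 3  regs=(0,0,4,15,24,3,3)
  step pc=5: xor  $r4, $r3, $r1  regs=(0,0,4,15,15,3,3)
  step pc=6: bne  $r5, $r2, L8  cond=T  regs=(0,0,4,15,15,3,3)
  step pc=7: xor  $r6, $r4, $r5  regs=(0,0,4,15,15,3,12)
  step pc=8: nor  $r6, $r2, $r6  regs=(0,0,4,15,15,3,65523)
  step pc=9: slt  $r4, $r5, $r6  regs=(0,0,4,15,1,3,65523)
  step pc=10: sub  $r4, $r0, $r6  regs=(0,0,4,15,13,3,65523)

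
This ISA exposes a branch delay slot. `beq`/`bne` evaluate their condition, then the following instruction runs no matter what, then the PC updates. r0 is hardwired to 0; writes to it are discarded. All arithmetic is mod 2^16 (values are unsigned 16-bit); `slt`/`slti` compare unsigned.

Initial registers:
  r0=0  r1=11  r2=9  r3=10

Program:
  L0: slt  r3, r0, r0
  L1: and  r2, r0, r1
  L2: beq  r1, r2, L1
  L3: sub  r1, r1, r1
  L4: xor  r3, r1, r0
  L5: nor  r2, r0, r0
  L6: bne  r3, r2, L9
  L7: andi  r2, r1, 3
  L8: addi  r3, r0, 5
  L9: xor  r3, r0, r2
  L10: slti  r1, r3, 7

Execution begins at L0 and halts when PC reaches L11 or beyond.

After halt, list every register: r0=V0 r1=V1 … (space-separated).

  step pc=0: slt  r3, r0, r0  regs=(0,11,9,0)
  step pc=1: and  r2, r0, r1  regs=(0,11,0,0)
  step pc=2: beq  r1, r2, L1  cond=F  regs=(0,11,0,0)
  step pc=3: sub  r1, r1, r1  regs=(0,0,0,0)
  step pc=4: xor  r3, r1, r0  regs=(0,0,0,0)
  step pc=5: nor  r2, r0, r0  regs=(0,0,65535,0)
  step pc=6: bne  r3, r2, L9  cond=T  regs=(0,0,65535,0)
  step pc=7: andi  r2, r1, 3  regs=(0,0,0,0)
  step pc=9: xor  r3, r0, r2  regs=(0,0,0,0)
  step pc=10: slti  r1, r3, 7  regs=(0,1,0,0)

r0=0 r1=1 r2=0 r3=0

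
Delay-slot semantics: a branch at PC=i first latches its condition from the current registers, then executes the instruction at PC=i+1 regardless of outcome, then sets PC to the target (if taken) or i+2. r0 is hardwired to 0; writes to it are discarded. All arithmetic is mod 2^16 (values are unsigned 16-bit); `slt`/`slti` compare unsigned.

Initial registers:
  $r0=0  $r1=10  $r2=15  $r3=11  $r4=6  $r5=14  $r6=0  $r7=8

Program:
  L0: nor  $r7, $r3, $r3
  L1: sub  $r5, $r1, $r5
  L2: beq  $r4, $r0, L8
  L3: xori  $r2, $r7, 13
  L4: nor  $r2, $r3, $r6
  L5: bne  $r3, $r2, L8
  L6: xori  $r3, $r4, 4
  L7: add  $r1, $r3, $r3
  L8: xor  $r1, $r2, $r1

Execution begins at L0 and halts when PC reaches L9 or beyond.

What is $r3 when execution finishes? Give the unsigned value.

2

#0 nor  $r7, $r3, $r3 ; 0/10/15/11/6/14/0/65524
#1 sub  $r5, $r1, $r5 ; 0/10/15/11/6/65532/0/65524
#2 beq  $r4, $r0, L8 ; 0/10/15/11/6/65532/0/65524 ; →fallthru
#3 xori  $r2, $r7, 13 ; 0/10/65529/11/6/65532/0/65524
#4 nor  $r2, $r3, $r6 ; 0/10/65524/11/6/65532/0/65524
#5 bne  $r3, $r2, L8 ; 0/10/65524/11/6/65532/0/65524 ; →target
#6 xori  $r3, $r4, 4 ; 0/10/65524/2/6/65532/0/65524
#8 xor  $r1, $r2, $r1 ; 0/65534/65524/2/6/65532/0/65524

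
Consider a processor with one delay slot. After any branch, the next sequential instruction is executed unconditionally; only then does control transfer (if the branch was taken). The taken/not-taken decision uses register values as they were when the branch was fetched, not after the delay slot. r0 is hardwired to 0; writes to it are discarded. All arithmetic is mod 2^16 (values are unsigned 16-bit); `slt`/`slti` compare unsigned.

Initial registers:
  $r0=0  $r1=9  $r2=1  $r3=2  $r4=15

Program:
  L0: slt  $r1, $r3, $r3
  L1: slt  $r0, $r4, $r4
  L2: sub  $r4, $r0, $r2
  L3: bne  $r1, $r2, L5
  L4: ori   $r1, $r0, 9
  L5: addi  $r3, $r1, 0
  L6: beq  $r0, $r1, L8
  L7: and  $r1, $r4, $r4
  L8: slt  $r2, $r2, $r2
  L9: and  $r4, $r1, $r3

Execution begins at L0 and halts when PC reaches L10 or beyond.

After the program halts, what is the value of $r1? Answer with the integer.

PC=0  slt  $r1, $r3, $r3     | $r0=0 $r1=0 $r2=1 $r3=2 $r4=15
PC=1  slt  $r0, $r4, $r4     | $r0=0 $r1=0 $r2=1 $r3=2 $r4=15
PC=2  sub  $r4, $r0, $r2     | $r0=0 $r1=0 $r2=1 $r3=2 $r4=65535
PC=3  bne  $r1, $r2, L5      | $r0=0 $r1=0 $r2=1 $r3=2 $r4=65535  [TAKEN]
PC=4  ori   $r1, $r0, 9      | $r0=0 $r1=9 $r2=1 $r3=2 $r4=65535
PC=5  addi  $r3, $r1, 0      | $r0=0 $r1=9 $r2=1 $r3=9 $r4=65535
PC=6  beq  $r0, $r1, L8      | $r0=0 $r1=9 $r2=1 $r3=9 $r4=65535  [not taken]
PC=7  and  $r1, $r4, $r4     | $r0=0 $r1=65535 $r2=1 $r3=9 $r4=65535
PC=8  slt  $r2, $r2, $r2     | $r0=0 $r1=65535 $r2=0 $r3=9 $r4=65535
PC=9  and  $r4, $r1, $r3     | $r0=0 $r1=65535 $r2=0 $r3=9 $r4=9

65535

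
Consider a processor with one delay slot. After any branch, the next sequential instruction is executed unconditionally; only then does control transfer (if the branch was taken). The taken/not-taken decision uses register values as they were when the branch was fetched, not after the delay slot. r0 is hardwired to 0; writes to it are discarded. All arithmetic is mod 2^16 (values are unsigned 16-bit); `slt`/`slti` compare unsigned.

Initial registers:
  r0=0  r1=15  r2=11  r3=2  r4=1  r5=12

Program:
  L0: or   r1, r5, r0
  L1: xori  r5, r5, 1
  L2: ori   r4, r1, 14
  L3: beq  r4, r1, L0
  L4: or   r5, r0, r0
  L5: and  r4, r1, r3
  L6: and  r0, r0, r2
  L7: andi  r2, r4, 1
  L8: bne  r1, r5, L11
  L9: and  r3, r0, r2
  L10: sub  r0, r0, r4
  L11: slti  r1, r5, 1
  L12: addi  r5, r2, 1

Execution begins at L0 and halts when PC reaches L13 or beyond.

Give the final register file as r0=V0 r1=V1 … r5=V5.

#0 or   r1, r5, r0 ; 0/12/11/2/1/12
#1 xori  r5, r5, 1 ; 0/12/11/2/1/13
#2 ori   r4, r1, 14 ; 0/12/11/2/14/13
#3 beq  r4, r1, L0 ; 0/12/11/2/14/13 ; →fallthru
#4 or   r5, r0, r0 ; 0/12/11/2/14/0
#5 and  r4, r1, r3 ; 0/12/11/2/0/0
#6 and  r0, r0, r2 ; 0/12/11/2/0/0
#7 andi  r2, r4, 1 ; 0/12/0/2/0/0
#8 bne  r1, r5, L11 ; 0/12/0/2/0/0 ; →target
#9 and  r3, r0, r2 ; 0/12/0/0/0/0
#11 slti  r1, r5, 1 ; 0/1/0/0/0/0
#12 addi  r5, r2, 1 ; 0/1/0/0/0/1

r0=0 r1=1 r2=0 r3=0 r4=0 r5=1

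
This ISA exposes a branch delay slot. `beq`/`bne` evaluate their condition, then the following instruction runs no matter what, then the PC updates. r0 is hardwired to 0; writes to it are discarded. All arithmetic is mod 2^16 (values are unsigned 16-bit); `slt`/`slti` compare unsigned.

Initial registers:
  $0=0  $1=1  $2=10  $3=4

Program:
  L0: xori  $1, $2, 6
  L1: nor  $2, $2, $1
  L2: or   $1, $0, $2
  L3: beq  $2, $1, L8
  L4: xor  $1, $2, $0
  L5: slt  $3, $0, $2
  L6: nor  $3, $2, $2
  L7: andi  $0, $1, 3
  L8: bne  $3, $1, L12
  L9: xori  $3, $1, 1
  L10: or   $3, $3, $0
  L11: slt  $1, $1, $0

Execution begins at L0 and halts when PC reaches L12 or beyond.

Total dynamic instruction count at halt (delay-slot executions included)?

PC=0  xori  $1, $2, 6        | $0=0 $1=12 $2=10 $3=4
PC=1  nor  $2, $2, $1        | $0=0 $1=12 $2=65521 $3=4
PC=2  or   $1, $0, $2        | $0=0 $1=65521 $2=65521 $3=4
PC=3  beq  $2, $1, L8        | $0=0 $1=65521 $2=65521 $3=4  [TAKEN]
PC=4  xor  $1, $2, $0        | $0=0 $1=65521 $2=65521 $3=4
PC=8  bne  $3, $1, L12       | $0=0 $1=65521 $2=65521 $3=4  [TAKEN]
PC=9  xori  $3, $1, 1        | $0=0 $1=65521 $2=65521 $3=65520

7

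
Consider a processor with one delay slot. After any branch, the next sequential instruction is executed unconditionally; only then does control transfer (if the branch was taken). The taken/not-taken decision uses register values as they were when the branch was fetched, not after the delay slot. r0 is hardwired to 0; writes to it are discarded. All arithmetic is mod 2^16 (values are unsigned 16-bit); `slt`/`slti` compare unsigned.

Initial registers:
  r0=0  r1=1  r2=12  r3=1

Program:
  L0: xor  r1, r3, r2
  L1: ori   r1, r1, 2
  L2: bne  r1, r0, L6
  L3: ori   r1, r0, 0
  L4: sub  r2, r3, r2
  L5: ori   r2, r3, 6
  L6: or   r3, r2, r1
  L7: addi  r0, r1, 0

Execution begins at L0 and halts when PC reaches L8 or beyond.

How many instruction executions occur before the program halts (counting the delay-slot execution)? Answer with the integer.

  step pc=0: xor  r1, r3, r2  regs=(0,13,12,1)
  step pc=1: ori   r1, r1, 2  regs=(0,15,12,1)
  step pc=2: bne  r1, r0, L6  cond=T  regs=(0,15,12,1)
  step pc=3: ori   r1, r0, 0  regs=(0,0,12,1)
  step pc=6: or   r3, r2, r1  regs=(0,0,12,12)
  step pc=7: addi  r0, r1, 0  regs=(0,0,12,12)

6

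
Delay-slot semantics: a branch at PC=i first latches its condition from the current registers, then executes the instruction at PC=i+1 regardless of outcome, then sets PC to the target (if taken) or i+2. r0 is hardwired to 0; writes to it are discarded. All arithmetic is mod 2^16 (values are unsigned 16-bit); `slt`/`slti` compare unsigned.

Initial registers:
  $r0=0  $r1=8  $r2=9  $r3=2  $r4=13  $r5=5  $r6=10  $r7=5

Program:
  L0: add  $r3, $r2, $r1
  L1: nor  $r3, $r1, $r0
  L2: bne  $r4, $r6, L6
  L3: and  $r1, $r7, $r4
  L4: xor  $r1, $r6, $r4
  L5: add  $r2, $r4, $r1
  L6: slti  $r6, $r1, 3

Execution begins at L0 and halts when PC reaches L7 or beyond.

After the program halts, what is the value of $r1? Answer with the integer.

[0] add  $r3, $r2, $r1  →  {$r0:0, $r1:8, $r2:9, $r3:17, $r4:13, $r5:5, $r6:10, $r7:5}
[1] nor  $r3, $r1, $r0  →  {$r0:0, $r1:8, $r2:9, $r3:65527, $r4:13, $r5:5, $r6:10, $r7:5}
[2] bne  $r4, $r6, L6  →  {$r0:0, $r1:8, $r2:9, $r3:65527, $r4:13, $r5:5, $r6:10, $r7:5}  ⟨branch taken⟩
[3] and  $r1, $r7, $r4  →  {$r0:0, $r1:5, $r2:9, $r3:65527, $r4:13, $r5:5, $r6:10, $r7:5}
[6] slti  $r6, $r1, 3  →  {$r0:0, $r1:5, $r2:9, $r3:65527, $r4:13, $r5:5, $r6:0, $r7:5}

5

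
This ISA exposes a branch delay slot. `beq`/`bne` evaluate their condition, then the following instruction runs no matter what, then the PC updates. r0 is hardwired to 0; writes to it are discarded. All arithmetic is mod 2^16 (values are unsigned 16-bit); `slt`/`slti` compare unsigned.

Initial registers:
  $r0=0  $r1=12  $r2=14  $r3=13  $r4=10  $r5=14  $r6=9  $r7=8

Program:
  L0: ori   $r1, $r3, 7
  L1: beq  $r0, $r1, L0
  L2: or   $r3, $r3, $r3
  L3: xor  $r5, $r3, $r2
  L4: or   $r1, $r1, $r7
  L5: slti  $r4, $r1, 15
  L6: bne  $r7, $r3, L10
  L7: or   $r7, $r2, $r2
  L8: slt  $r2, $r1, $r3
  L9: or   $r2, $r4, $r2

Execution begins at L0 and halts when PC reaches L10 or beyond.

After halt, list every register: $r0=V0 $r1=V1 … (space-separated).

PC=0  ori   $r1, $r3, 7      | $r0=0 $r1=15 $r2=14 $r3=13 $r4=10 $r5=14 $r6=9 $r7=8
PC=1  beq  $r0, $r1, L0      | $r0=0 $r1=15 $r2=14 $r3=13 $r4=10 $r5=14 $r6=9 $r7=8  [not taken]
PC=2  or   $r3, $r3, $r3     | $r0=0 $r1=15 $r2=14 $r3=13 $r4=10 $r5=14 $r6=9 $r7=8
PC=3  xor  $r5, $r3, $r2     | $r0=0 $r1=15 $r2=14 $r3=13 $r4=10 $r5=3 $r6=9 $r7=8
PC=4  or   $r1, $r1, $r7     | $r0=0 $r1=15 $r2=14 $r3=13 $r4=10 $r5=3 $r6=9 $r7=8
PC=5  slti  $r4, $r1, 15     | $r0=0 $r1=15 $r2=14 $r3=13 $r4=0 $r5=3 $r6=9 $r7=8
PC=6  bne  $r7, $r3, L10     | $r0=0 $r1=15 $r2=14 $r3=13 $r4=0 $r5=3 $r6=9 $r7=8  [TAKEN]
PC=7  or   $r7, $r2, $r2     | $r0=0 $r1=15 $r2=14 $r3=13 $r4=0 $r5=3 $r6=9 $r7=14

$r0=0 $r1=15 $r2=14 $r3=13 $r4=0 $r5=3 $r6=9 $r7=14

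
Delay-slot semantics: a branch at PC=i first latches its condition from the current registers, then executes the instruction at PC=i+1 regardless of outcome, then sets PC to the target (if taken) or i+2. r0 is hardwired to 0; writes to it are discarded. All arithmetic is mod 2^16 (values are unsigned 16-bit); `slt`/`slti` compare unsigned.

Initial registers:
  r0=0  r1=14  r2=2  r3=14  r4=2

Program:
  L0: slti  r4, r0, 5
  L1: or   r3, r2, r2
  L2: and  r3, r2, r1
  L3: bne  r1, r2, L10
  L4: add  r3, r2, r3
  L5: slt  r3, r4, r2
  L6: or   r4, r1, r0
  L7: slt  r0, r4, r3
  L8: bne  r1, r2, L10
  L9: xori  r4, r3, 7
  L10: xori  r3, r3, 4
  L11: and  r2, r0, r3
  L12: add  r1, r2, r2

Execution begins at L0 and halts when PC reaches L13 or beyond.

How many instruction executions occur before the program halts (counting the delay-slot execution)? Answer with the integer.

8

#0 slti  r4, r0, 5 ; 0/14/2/14/1
#1 or   r3, r2, r2 ; 0/14/2/2/1
#2 and  r3, r2, r1 ; 0/14/2/2/1
#3 bne  r1, r2, L10 ; 0/14/2/2/1 ; →target
#4 add  r3, r2, r3 ; 0/14/2/4/1
#10 xori  r3, r3, 4 ; 0/14/2/0/1
#11 and  r2, r0, r3 ; 0/14/0/0/1
#12 add  r1, r2, r2 ; 0/0/0/0/1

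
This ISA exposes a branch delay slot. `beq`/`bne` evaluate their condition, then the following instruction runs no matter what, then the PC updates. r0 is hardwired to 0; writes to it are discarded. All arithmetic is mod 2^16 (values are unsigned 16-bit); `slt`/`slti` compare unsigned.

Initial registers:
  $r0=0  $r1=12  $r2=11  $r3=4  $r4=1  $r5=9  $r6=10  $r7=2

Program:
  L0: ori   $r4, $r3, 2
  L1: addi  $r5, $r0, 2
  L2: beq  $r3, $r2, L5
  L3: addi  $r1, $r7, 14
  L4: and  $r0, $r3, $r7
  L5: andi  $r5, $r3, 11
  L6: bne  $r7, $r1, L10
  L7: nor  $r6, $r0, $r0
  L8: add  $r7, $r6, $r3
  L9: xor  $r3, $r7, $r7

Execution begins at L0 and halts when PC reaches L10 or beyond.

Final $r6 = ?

65535

PC=0  ori   $r4, $r3, 2      | $r0=0 $r1=12 $r2=11 $r3=4 $r4=6 $r5=9 $r6=10 $r7=2
PC=1  addi  $r5, $r0, 2      | $r0=0 $r1=12 $r2=11 $r3=4 $r4=6 $r5=2 $r6=10 $r7=2
PC=2  beq  $r3, $r2, L5      | $r0=0 $r1=12 $r2=11 $r3=4 $r4=6 $r5=2 $r6=10 $r7=2  [not taken]
PC=3  addi  $r1, $r7, 14     | $r0=0 $r1=16 $r2=11 $r3=4 $r4=6 $r5=2 $r6=10 $r7=2
PC=4  and  $r0, $r3, $r7     | $r0=0 $r1=16 $r2=11 $r3=4 $r4=6 $r5=2 $r6=10 $r7=2
PC=5  andi  $r5, $r3, 11     | $r0=0 $r1=16 $r2=11 $r3=4 $r4=6 $r5=0 $r6=10 $r7=2
PC=6  bne  $r7, $r1, L10     | $r0=0 $r1=16 $r2=11 $r3=4 $r4=6 $r5=0 $r6=10 $r7=2  [TAKEN]
PC=7  nor  $r6, $r0, $r0     | $r0=0 $r1=16 $r2=11 $r3=4 $r4=6 $r5=0 $r6=65535 $r7=2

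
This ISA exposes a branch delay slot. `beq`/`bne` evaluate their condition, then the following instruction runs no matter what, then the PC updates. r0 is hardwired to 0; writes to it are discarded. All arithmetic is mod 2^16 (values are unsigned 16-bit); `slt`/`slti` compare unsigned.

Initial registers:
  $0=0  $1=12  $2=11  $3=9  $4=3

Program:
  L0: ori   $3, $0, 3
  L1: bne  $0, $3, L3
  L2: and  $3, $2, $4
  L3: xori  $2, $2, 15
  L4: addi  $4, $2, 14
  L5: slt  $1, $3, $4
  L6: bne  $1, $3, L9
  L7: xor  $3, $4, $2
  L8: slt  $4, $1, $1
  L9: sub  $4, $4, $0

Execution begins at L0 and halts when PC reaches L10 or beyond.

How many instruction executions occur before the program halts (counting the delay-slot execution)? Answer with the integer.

9

#0 ori   $3, $0, 3 ; 0/12/11/3/3
#1 bne  $0, $3, L3 ; 0/12/11/3/3 ; →target
#2 and  $3, $2, $4 ; 0/12/11/3/3
#3 xori  $2, $2, 15 ; 0/12/4/3/3
#4 addi  $4, $2, 14 ; 0/12/4/3/18
#5 slt  $1, $3, $4 ; 0/1/4/3/18
#6 bne  $1, $3, L9 ; 0/1/4/3/18 ; →target
#7 xor  $3, $4, $2 ; 0/1/4/22/18
#9 sub  $4, $4, $0 ; 0/1/4/22/18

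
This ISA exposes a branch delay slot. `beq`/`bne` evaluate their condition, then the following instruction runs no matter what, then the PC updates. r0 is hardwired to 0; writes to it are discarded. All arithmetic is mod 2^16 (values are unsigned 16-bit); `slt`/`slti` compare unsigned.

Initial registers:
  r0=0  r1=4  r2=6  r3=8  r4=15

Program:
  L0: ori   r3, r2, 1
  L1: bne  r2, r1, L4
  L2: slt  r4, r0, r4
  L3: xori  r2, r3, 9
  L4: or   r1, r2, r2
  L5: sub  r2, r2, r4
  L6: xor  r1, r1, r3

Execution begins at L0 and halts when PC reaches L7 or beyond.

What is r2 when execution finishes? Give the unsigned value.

#0 ori   r3, r2, 1 ; 0/4/6/7/15
#1 bne  r2, r1, L4 ; 0/4/6/7/15 ; →target
#2 slt  r4, r0, r4 ; 0/4/6/7/1
#4 or   r1, r2, r2 ; 0/6/6/7/1
#5 sub  r2, r2, r4 ; 0/6/5/7/1
#6 xor  r1, r1, r3 ; 0/1/5/7/1

5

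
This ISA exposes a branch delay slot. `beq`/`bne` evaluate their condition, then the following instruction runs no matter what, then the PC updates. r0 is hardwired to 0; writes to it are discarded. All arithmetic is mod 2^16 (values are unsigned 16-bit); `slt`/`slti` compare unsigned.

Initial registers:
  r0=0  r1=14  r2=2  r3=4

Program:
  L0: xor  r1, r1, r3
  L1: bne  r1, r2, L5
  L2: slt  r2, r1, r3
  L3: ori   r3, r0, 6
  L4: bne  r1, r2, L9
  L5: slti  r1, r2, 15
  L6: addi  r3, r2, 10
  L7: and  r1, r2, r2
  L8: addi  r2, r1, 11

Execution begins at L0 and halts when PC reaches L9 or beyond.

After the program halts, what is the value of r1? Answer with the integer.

0

PC=0  xor  r1, r1, r3        | r0=0 r1=10 r2=2 r3=4
PC=1  bne  r1, r2, L5        | r0=0 r1=10 r2=2 r3=4  [TAKEN]
PC=2  slt  r2, r1, r3        | r0=0 r1=10 r2=0 r3=4
PC=5  slti  r1, r2, 15       | r0=0 r1=1 r2=0 r3=4
PC=6  addi  r3, r2, 10       | r0=0 r1=1 r2=0 r3=10
PC=7  and  r1, r2, r2        | r0=0 r1=0 r2=0 r3=10
PC=8  addi  r2, r1, 11       | r0=0 r1=0 r2=11 r3=10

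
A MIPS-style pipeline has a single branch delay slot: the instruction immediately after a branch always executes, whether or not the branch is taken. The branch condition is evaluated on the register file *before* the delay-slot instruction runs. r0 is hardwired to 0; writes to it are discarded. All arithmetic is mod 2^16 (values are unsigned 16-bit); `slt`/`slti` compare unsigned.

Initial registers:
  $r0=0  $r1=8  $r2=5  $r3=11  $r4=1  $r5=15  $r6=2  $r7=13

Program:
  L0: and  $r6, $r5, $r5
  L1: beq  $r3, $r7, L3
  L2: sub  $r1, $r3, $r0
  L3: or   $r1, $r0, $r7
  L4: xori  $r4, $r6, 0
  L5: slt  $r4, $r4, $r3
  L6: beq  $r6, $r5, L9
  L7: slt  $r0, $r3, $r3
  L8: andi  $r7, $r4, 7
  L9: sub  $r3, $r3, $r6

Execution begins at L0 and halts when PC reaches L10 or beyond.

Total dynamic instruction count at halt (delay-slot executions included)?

9

PC=0  and  $r6, $r5, $r5     | $r0=0 $r1=8 $r2=5 $r3=11 $r4=1 $r5=15 $r6=15 $r7=13
PC=1  beq  $r3, $r7, L3      | $r0=0 $r1=8 $r2=5 $r3=11 $r4=1 $r5=15 $r6=15 $r7=13  [not taken]
PC=2  sub  $r1, $r3, $r0     | $r0=0 $r1=11 $r2=5 $r3=11 $r4=1 $r5=15 $r6=15 $r7=13
PC=3  or   $r1, $r0, $r7     | $r0=0 $r1=13 $r2=5 $r3=11 $r4=1 $r5=15 $r6=15 $r7=13
PC=4  xori  $r4, $r6, 0      | $r0=0 $r1=13 $r2=5 $r3=11 $r4=15 $r5=15 $r6=15 $r7=13
PC=5  slt  $r4, $r4, $r3     | $r0=0 $r1=13 $r2=5 $r3=11 $r4=0 $r5=15 $r6=15 $r7=13
PC=6  beq  $r6, $r5, L9      | $r0=0 $r1=13 $r2=5 $r3=11 $r4=0 $r5=15 $r6=15 $r7=13  [TAKEN]
PC=7  slt  $r0, $r3, $r3     | $r0=0 $r1=13 $r2=5 $r3=11 $r4=0 $r5=15 $r6=15 $r7=13
PC=9  sub  $r3, $r3, $r6     | $r0=0 $r1=13 $r2=5 $r3=65532 $r4=0 $r5=15 $r6=15 $r7=13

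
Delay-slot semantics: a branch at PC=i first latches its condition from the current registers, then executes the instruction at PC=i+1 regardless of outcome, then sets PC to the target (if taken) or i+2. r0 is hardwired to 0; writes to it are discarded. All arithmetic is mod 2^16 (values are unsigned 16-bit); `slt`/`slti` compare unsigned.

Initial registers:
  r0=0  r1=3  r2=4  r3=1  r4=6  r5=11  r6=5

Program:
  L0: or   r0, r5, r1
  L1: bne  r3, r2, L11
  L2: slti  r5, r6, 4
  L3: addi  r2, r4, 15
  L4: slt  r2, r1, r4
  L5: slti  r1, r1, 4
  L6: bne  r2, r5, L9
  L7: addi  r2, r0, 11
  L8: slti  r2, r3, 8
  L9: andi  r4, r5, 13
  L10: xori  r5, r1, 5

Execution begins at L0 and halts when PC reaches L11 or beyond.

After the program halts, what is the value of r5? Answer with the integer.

0

  step pc=0: or   r0, r5, r1  regs=(0,3,4,1,6,11,5)
  step pc=1: bne  r3, r2, L11  cond=T  regs=(0,3,4,1,6,11,5)
  step pc=2: slti  r5, r6, 4  regs=(0,3,4,1,6,0,5)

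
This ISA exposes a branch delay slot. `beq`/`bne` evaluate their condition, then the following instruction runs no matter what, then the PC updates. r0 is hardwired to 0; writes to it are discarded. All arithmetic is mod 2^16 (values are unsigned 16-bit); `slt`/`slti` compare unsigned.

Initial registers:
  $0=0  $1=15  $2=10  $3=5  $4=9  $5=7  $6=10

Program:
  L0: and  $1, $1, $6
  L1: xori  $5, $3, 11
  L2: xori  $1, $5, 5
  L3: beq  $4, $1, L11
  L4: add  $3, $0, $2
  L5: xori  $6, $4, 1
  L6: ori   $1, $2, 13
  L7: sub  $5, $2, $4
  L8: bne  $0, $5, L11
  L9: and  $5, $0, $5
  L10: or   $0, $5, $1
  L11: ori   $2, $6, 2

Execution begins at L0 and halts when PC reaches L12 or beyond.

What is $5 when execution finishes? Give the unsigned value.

[0] and  $1, $1, $6  →  {$0:0, $1:10, $2:10, $3:5, $4:9, $5:7, $6:10}
[1] xori  $5, $3, 11  →  {$0:0, $1:10, $2:10, $3:5, $4:9, $5:14, $6:10}
[2] xori  $1, $5, 5  →  {$0:0, $1:11, $2:10, $3:5, $4:9, $5:14, $6:10}
[3] beq  $4, $1, L11  →  {$0:0, $1:11, $2:10, $3:5, $4:9, $5:14, $6:10}  ⟨branch fallthrough⟩
[4] add  $3, $0, $2  →  {$0:0, $1:11, $2:10, $3:10, $4:9, $5:14, $6:10}
[5] xori  $6, $4, 1  →  {$0:0, $1:11, $2:10, $3:10, $4:9, $5:14, $6:8}
[6] ori   $1, $2, 13  →  {$0:0, $1:15, $2:10, $3:10, $4:9, $5:14, $6:8}
[7] sub  $5, $2, $4  →  {$0:0, $1:15, $2:10, $3:10, $4:9, $5:1, $6:8}
[8] bne  $0, $5, L11  →  {$0:0, $1:15, $2:10, $3:10, $4:9, $5:1, $6:8}  ⟨branch taken⟩
[9] and  $5, $0, $5  →  {$0:0, $1:15, $2:10, $3:10, $4:9, $5:0, $6:8}
[11] ori   $2, $6, 2  →  {$0:0, $1:15, $2:10, $3:10, $4:9, $5:0, $6:8}

0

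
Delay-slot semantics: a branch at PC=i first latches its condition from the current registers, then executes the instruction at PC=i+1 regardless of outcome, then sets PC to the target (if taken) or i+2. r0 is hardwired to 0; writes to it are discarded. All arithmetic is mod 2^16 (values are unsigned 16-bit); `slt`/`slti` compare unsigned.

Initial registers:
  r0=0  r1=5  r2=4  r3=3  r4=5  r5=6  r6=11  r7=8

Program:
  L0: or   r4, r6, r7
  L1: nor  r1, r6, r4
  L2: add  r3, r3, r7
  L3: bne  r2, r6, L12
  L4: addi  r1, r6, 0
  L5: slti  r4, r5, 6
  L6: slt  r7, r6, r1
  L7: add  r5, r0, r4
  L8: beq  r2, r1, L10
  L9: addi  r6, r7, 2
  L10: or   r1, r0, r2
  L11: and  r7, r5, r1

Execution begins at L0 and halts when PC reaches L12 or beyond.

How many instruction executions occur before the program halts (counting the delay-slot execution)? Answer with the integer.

5

  step pc=0: or   r4, r6, r7  regs=(0,5,4,3,11,6,11,8)
  step pc=1: nor  r1, r6, r4  regs=(0,65524,4,3,11,6,11,8)
  step pc=2: add  r3, r3, r7  regs=(0,65524,4,11,11,6,11,8)
  step pc=3: bne  r2, r6, L12  cond=T  regs=(0,65524,4,11,11,6,11,8)
  step pc=4: addi  r1, r6, 0  regs=(0,11,4,11,11,6,11,8)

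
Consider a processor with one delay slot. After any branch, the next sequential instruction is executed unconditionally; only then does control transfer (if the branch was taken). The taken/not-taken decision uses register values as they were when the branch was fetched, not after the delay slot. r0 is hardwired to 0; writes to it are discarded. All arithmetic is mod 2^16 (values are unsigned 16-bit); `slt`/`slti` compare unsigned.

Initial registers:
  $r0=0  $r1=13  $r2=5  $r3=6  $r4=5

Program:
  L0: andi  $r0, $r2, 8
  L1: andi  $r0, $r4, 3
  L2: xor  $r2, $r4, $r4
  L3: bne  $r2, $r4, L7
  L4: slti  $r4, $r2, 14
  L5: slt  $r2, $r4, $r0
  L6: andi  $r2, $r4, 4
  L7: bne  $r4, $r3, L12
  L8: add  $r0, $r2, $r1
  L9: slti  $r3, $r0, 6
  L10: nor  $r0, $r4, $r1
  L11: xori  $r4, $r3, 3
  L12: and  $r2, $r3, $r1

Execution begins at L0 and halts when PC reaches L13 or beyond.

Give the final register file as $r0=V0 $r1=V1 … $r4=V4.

$r0=0 $r1=13 $r2=4 $r3=6 $r4=1

  step pc=0: andi  $r0, $r2, 8  regs=(0,13,5,6,5)
  step pc=1: andi  $r0, $r4, 3  regs=(0,13,5,6,5)
  step pc=2: xor  $r2, $r4, $r4  regs=(0,13,0,6,5)
  step pc=3: bne  $r2, $r4, L7  cond=T  regs=(0,13,0,6,5)
  step pc=4: slti  $r4, $r2, 14  regs=(0,13,0,6,1)
  step pc=7: bne  $r4, $r3, L12  cond=T  regs=(0,13,0,6,1)
  step pc=8: add  $r0, $r2, $r1  regs=(0,13,0,6,1)
  step pc=12: and  $r2, $r3, $r1  regs=(0,13,4,6,1)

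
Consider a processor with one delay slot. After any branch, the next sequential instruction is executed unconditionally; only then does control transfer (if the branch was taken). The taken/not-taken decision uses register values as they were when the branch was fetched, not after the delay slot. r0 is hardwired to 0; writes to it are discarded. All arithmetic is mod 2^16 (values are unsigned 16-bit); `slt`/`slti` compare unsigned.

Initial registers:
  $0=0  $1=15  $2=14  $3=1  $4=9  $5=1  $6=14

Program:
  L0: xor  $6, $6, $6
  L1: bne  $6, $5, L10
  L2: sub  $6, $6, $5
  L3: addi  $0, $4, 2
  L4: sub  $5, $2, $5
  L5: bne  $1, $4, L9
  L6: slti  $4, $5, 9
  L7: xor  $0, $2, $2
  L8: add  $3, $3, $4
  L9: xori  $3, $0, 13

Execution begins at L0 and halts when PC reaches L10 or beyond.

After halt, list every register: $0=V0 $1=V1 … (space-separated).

$0=0 $1=15 $2=14 $3=1 $4=9 $5=1 $6=65535

PC=0  xor  $6, $6, $6        | $0=0 $1=15 $2=14 $3=1 $4=9 $5=1 $6=0
PC=1  bne  $6, $5, L10       | $0=0 $1=15 $2=14 $3=1 $4=9 $5=1 $6=0  [TAKEN]
PC=2  sub  $6, $6, $5        | $0=0 $1=15 $2=14 $3=1 $4=9 $5=1 $6=65535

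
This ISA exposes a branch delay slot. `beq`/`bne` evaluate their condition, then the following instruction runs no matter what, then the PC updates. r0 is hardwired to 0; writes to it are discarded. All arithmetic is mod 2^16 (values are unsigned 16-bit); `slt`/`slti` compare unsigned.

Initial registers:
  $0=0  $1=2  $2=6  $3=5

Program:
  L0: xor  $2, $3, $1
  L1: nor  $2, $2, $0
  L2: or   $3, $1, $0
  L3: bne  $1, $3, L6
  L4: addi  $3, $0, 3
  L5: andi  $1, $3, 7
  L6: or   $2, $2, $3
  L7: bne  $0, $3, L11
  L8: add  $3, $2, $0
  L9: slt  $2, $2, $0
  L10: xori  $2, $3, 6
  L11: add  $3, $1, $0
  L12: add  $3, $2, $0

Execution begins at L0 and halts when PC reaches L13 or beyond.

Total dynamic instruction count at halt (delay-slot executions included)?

#0 xor  $2, $3, $1 ; 0/2/7/5
#1 nor  $2, $2, $0 ; 0/2/65528/5
#2 or   $3, $1, $0 ; 0/2/65528/2
#3 bne  $1, $3, L6 ; 0/2/65528/2 ; →fallthru
#4 addi  $3, $0, 3 ; 0/2/65528/3
#5 andi  $1, $3, 7 ; 0/3/65528/3
#6 or   $2, $2, $3 ; 0/3/65531/3
#7 bne  $0, $3, L11 ; 0/3/65531/3 ; →target
#8 add  $3, $2, $0 ; 0/3/65531/65531
#11 add  $3, $1, $0 ; 0/3/65531/3
#12 add  $3, $2, $0 ; 0/3/65531/65531

11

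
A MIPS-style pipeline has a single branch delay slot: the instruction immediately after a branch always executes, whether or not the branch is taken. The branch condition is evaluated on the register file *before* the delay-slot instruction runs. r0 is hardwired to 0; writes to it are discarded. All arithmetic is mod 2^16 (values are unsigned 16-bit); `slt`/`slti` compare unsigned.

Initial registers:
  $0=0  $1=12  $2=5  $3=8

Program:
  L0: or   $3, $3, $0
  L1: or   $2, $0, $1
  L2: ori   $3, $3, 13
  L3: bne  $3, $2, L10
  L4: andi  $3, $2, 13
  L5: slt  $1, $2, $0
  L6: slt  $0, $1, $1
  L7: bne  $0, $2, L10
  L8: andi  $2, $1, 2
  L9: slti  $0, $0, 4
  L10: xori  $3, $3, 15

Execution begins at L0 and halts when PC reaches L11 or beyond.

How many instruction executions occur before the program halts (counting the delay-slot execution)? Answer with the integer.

6

#0 or   $3, $3, $0 ; 0/12/5/8
#1 or   $2, $0, $1 ; 0/12/12/8
#2 ori   $3, $3, 13 ; 0/12/12/13
#3 bne  $3, $2, L10 ; 0/12/12/13 ; →target
#4 andi  $3, $2, 13 ; 0/12/12/12
#10 xori  $3, $3, 15 ; 0/12/12/3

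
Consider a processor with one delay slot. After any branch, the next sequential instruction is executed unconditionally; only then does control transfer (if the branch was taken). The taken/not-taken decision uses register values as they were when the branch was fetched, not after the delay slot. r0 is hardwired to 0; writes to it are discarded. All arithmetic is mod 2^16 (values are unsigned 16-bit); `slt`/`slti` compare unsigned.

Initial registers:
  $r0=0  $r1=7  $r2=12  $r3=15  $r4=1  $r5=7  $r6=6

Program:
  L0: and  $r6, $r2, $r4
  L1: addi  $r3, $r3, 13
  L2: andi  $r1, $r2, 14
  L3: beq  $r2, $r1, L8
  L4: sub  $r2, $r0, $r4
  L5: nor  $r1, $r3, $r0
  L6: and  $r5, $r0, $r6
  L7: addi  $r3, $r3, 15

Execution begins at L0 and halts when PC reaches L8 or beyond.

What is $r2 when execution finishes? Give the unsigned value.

65535

PC=0  and  $r6, $r2, $r4     | $r0=0 $r1=7 $r2=12 $r3=15 $r4=1 $r5=7 $r6=0
PC=1  addi  $r3, $r3, 13     | $r0=0 $r1=7 $r2=12 $r3=28 $r4=1 $r5=7 $r6=0
PC=2  andi  $r1, $r2, 14     | $r0=0 $r1=12 $r2=12 $r3=28 $r4=1 $r5=7 $r6=0
PC=3  beq  $r2, $r1, L8      | $r0=0 $r1=12 $r2=12 $r3=28 $r4=1 $r5=7 $r6=0  [TAKEN]
PC=4  sub  $r2, $r0, $r4     | $r0=0 $r1=12 $r2=65535 $r3=28 $r4=1 $r5=7 $r6=0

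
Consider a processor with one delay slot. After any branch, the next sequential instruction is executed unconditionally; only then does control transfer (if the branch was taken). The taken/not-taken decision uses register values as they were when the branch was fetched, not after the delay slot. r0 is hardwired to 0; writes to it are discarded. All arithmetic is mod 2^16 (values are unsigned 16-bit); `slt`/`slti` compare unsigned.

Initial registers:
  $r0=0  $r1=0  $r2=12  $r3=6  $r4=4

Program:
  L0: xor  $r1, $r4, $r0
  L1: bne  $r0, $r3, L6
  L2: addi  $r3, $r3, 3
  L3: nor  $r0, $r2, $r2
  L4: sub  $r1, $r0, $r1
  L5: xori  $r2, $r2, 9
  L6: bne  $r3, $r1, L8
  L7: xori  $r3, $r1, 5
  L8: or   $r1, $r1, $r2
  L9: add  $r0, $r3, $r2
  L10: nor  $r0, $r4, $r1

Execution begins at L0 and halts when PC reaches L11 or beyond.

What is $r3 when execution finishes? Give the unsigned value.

1

  step pc=0: xor  $r1, $r4, $r0  regs=(0,4,12,6,4)
  step pc=1: bne  $r0, $r3, L6  cond=T  regs=(0,4,12,6,4)
  step pc=2: addi  $r3, $r3, 3  regs=(0,4,12,9,4)
  step pc=6: bne  $r3, $r1, L8  cond=T  regs=(0,4,12,9,4)
  step pc=7: xori  $r3, $r1, 5  regs=(0,4,12,1,4)
  step pc=8: or   $r1, $r1, $r2  regs=(0,12,12,1,4)
  step pc=9: add  $r0, $r3, $r2  regs=(0,12,12,1,4)
  step pc=10: nor  $r0, $r4, $r1  regs=(0,12,12,1,4)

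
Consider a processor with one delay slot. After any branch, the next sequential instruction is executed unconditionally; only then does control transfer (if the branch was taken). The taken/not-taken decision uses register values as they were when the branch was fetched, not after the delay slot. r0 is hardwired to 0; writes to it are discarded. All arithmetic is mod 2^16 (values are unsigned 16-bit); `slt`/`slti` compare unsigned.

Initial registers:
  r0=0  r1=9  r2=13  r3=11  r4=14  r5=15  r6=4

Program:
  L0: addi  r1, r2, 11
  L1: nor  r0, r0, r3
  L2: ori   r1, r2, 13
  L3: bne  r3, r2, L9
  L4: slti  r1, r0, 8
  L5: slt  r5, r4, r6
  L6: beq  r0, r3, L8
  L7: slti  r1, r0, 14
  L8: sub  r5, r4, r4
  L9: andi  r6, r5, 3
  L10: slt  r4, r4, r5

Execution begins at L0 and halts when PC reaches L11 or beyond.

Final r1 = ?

PC=0  addi  r1, r2, 11       | r0=0 r1=24 r2=13 r3=11 r4=14 r5=15 r6=4
PC=1  nor  r0, r0, r3        | r0=0 r1=24 r2=13 r3=11 r4=14 r5=15 r6=4
PC=2  ori   r1, r2, 13       | r0=0 r1=13 r2=13 r3=11 r4=14 r5=15 r6=4
PC=3  bne  r3, r2, L9        | r0=0 r1=13 r2=13 r3=11 r4=14 r5=15 r6=4  [TAKEN]
PC=4  slti  r1, r0, 8        | r0=0 r1=1 r2=13 r3=11 r4=14 r5=15 r6=4
PC=9  andi  r6, r5, 3        | r0=0 r1=1 r2=13 r3=11 r4=14 r5=15 r6=3
PC=10 slt  r4, r4, r5        | r0=0 r1=1 r2=13 r3=11 r4=1 r5=15 r6=3

1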